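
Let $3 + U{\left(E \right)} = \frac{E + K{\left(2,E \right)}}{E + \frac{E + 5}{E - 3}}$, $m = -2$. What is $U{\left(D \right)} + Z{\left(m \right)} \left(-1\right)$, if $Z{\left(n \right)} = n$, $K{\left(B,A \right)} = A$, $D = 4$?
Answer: $- \frac{5}{13} \approx -0.38462$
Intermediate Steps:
$U{\left(E \right)} = -3 + \frac{2 E}{E + \frac{5 + E}{-3 + E}}$ ($U{\left(E \right)} = -3 + \frac{E + E}{E + \frac{E + 5}{E - 3}} = -3 + \frac{2 E}{E + \frac{5 + E}{-3 + E}}$)
$U{\left(D \right)} + Z{\left(m \right)} \left(-1\right) = \frac{-15 - 4^{2}}{5 + 4^{2} - 8} - -2 = \frac{-15 - 16}{5 + 16 - 8} + 2 = \frac{-15 - 16}{13} + 2 = \frac{1}{13} \left(-31\right) + 2 = - \frac{31}{13} + 2 = - \frac{5}{13}$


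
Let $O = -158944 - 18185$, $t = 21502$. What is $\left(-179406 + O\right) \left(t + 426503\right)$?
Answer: $-159729462675$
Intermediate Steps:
$O = -177129$
$\left(-179406 + O\right) \left(t + 426503\right) = \left(-179406 - 177129\right) \left(21502 + 426503\right) = \left(-356535\right) 448005 = -159729462675$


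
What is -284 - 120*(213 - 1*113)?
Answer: -12284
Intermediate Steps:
-284 - 120*(213 - 1*113) = -284 - 120*(213 - 113) = -284 - 120*100 = -284 - 12000 = -12284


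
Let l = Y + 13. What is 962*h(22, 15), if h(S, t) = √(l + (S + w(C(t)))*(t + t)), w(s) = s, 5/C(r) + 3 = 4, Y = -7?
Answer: 3848*√51 ≈ 27480.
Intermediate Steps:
C(r) = 5 (C(r) = 5/(-3 + 4) = 5/1 = 5*1 = 5)
l = 6 (l = -7 + 13 = 6)
h(S, t) = √(6 + 2*t*(5 + S)) (h(S, t) = √(6 + (S + 5)*(t + t)) = √(6 + (5 + S)*(2*t)) = √(6 + 2*t*(5 + S)))
962*h(22, 15) = 962*√(6 + 10*15 + 2*22*15) = 962*√(6 + 150 + 660) = 962*√816 = 962*(4*√51) = 3848*√51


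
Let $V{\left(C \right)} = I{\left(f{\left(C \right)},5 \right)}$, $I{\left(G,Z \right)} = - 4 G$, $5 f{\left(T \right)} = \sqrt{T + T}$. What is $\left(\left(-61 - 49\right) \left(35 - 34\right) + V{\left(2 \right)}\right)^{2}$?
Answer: $\frac{311364}{25} \approx 12455.0$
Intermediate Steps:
$f{\left(T \right)} = \frac{\sqrt{2} \sqrt{T}}{5}$ ($f{\left(T \right)} = \frac{\sqrt{T + T}}{5} = \frac{\sqrt{2 T}}{5} = \frac{\sqrt{2} \sqrt{T}}{5}$)
$V{\left(C \right)} = - \frac{4 \sqrt{2} \sqrt{C}}{5}$ ($V{\left(C \right)} = - 4 \frac{\sqrt{2} \sqrt{C}}{5} = - \frac{4 \sqrt{2} \sqrt{C}}{5}$)
$\left(\left(-61 - 49\right) \left(35 - 34\right) + V{\left(2 \right)}\right)^{2} = \left(\left(-61 - 49\right) \left(35 - 34\right) - \frac{4 \sqrt{2} \sqrt{2}}{5}\right)^{2} = \left(\left(-110\right) 1 - \frac{8}{5}\right)^{2} = \left(-110 - \frac{8}{5}\right)^{2} = \left(- \frac{558}{5}\right)^{2} = \frac{311364}{25}$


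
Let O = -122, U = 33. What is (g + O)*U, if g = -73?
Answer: -6435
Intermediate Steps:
(g + O)*U = (-73 - 122)*33 = -195*33 = -6435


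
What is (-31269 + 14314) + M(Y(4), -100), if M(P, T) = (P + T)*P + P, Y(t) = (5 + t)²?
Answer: -18413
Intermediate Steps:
M(P, T) = P + P*(P + T) (M(P, T) = P*(P + T) + P = P + P*(P + T))
(-31269 + 14314) + M(Y(4), -100) = (-31269 + 14314) + (5 + 4)²*(1 + (5 + 4)² - 100) = -16955 + 9²*(1 + 9² - 100) = -16955 + 81*(1 + 81 - 100) = -16955 + 81*(-18) = -16955 - 1458 = -18413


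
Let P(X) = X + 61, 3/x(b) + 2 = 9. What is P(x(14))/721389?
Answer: 430/5049723 ≈ 8.5153e-5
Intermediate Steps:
x(b) = 3/7 (x(b) = 3/(-2 + 9) = 3/7)
P(X) = 61 + X
P(x(14))/721389 = (61 + 3/7)/721389 = (430/7)*(1/721389) = 430/5049723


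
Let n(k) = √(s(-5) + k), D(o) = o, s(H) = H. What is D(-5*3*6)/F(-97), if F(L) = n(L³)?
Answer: 15*I*√912678/152113 ≈ 0.094207*I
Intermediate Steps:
n(k) = √(-5 + k)
F(L) = √(-5 + L³)
D(-5*3*6)/F(-97) = (-5*3*6)/(√(-5 + (-97)³)) = (-15*6)/(√(-5 - 912673)) = -90*(-I*√912678/912678) = -(-15)*I*√912678/152113 = 15*I*√912678/152113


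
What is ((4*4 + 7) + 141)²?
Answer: 26896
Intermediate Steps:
((4*4 + 7) + 141)² = ((16 + 7) + 141)² = (23 + 141)² = 164² = 26896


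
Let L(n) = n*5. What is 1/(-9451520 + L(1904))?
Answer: -1/9442000 ≈ -1.0591e-7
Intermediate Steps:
L(n) = 5*n
1/(-9451520 + L(1904)) = 1/(-9451520 + 5*1904) = 1/(-9451520 + 9520) = 1/(-9442000) = -1/9442000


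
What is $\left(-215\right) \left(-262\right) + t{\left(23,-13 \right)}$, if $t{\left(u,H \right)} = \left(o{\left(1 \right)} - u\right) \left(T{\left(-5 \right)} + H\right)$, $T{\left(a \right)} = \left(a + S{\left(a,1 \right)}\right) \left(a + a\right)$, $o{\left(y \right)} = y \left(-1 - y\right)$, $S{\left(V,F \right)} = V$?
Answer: $54155$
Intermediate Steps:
$T{\left(a \right)} = 4 a^{2}$ ($T{\left(a \right)} = \left(a + a\right) \left(a + a\right) = 2 a 2 a = 4 a^{2}$)
$t{\left(u,H \right)} = \left(-2 - u\right) \left(100 + H\right)$ ($t{\left(u,H \right)} = \left(\left(-1\right) 1 \left(1 + 1\right) - u\right) \left(4 \left(-5\right)^{2} + H\right) = \left(\left(-1\right) 1 \cdot 2 - u\right) \left(4 \cdot 25 + H\right) = \left(-2 - u\right) \left(100 + H\right)$)
$\left(-215\right) \left(-262\right) + t{\left(23,-13 \right)} = \left(-215\right) \left(-262\right) - \left(2474 - 299\right) = 56330 + \left(-200 - 2300 + 26 + 299\right) = 56330 - 2175 = 54155$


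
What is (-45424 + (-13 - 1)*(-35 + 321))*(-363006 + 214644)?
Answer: 7333236936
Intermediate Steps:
(-45424 + (-13 - 1)*(-35 + 321))*(-363006 + 214644) = (-45424 - 14*286)*(-148362) = (-45424 - 4004)*(-148362) = -49428*(-148362) = 7333236936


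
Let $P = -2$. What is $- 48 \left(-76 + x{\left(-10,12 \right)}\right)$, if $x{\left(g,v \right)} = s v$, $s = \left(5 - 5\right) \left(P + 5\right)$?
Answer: $3648$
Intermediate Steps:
$s = 0$ ($s = \left(5 - 5\right) \left(-2 + 5\right) = 0 \cdot 3 = 0$)
$x{\left(g,v \right)} = 0$ ($x{\left(g,v \right)} = 0 v = 0$)
$- 48 \left(-76 + x{\left(-10,12 \right)}\right) = - 48 \left(-76 + 0\right) = \left(-48\right) \left(-76\right) = 3648$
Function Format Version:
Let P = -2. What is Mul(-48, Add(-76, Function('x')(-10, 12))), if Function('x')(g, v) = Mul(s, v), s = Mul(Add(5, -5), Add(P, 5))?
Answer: 3648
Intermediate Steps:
s = 0 (s = Mul(Add(5, -5), Add(-2, 5)) = Mul(0, 3) = 0)
Function('x')(g, v) = 0 (Function('x')(g, v) = Mul(0, v) = 0)
Mul(-48, Add(-76, Function('x')(-10, 12))) = Mul(-48, Add(-76, 0)) = Mul(-48, -76) = 3648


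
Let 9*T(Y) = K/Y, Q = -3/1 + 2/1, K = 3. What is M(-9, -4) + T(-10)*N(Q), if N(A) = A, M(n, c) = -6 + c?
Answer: -299/30 ≈ -9.9667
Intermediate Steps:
Q = -1 (Q = -3*1 + 2*1 = -3 + 2 = -1)
T(Y) = 1/(3*Y) (T(Y) = (3/Y)/9 = 1/(3*Y))
M(-9, -4) + T(-10)*N(Q) = (-6 - 4) + ((⅓)/(-10))*(-1) = -10 + ((⅓)*(-⅒))*(-1) = -10 - 1/30*(-1) = -10 + 1/30 = -299/30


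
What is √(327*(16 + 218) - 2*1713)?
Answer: 2*√18273 ≈ 270.36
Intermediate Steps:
√(327*(16 + 218) - 2*1713) = √(327*234 - 3426) = √(76518 - 3426) = √73092 = 2*√18273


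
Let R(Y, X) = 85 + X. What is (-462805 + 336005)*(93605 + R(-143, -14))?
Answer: -11878116800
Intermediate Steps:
(-462805 + 336005)*(93605 + R(-143, -14)) = (-462805 + 336005)*(93605 + (85 - 14)) = -126800*(93605 + 71) = -126800*93676 = -11878116800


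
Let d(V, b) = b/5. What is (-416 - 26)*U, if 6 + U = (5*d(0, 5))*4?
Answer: -6188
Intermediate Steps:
d(V, b) = b/5 (d(V, b) = b*(⅕) = b/5)
U = 14 (U = -6 + (5*((⅕)*5))*4 = -6 + (5*1)*4 = -6 + 5*4 = -6 + 20 = 14)
(-416 - 26)*U = (-416 - 26)*14 = -442*14 = -6188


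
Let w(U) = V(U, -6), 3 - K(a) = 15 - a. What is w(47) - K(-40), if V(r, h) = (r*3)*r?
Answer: 6679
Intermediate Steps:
K(a) = -12 + a (K(a) = 3 - (15 - a) = 3 + (-15 + a) = -12 + a)
V(r, h) = 3*r² (V(r, h) = (3*r)*r = 3*r²)
w(U) = 3*U²
w(47) - K(-40) = 3*47² - (-12 - 40) = 3*2209 - 1*(-52) = 6627 + 52 = 6679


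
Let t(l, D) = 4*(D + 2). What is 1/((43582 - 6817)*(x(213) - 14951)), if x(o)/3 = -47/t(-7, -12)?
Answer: -8/4396351347 ≈ -1.8197e-9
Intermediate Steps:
t(l, D) = 8 + 4*D (t(l, D) = 4*(2 + D) = 8 + 4*D)
x(o) = 141/40 (x(o) = 3*(-47/(8 + 4*(-12))) = 3*(-47/(8 - 48)) = 3*(-47/(-40)) = 3*(-47*(-1/40)) = 3*(47/40) = 141/40)
1/((43582 - 6817)*(x(213) - 14951)) = 1/((43582 - 6817)*(141/40 - 14951)) = 1/(36765*(-597899/40)) = 1/(-4396351347/8) = -8/4396351347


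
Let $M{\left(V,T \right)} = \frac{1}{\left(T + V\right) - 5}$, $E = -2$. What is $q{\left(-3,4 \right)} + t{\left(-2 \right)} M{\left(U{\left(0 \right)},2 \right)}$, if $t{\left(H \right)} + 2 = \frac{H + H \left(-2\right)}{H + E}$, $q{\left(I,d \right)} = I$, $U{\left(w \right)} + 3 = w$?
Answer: $- \frac{31}{12} \approx -2.5833$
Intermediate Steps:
$U{\left(w \right)} = -3 + w$
$M{\left(V,T \right)} = \frac{1}{-5 + T + V}$
$t{\left(H \right)} = -2 - \frac{H}{-2 + H}$ ($t{\left(H \right)} = -2 + \frac{H + H \left(-2\right)}{H - 2} = -2 + \frac{H - 2 H}{-2 + H} = -2 + \frac{\left(-1\right) H}{-2 + H} = -2 - \frac{H}{-2 + H}$)
$q{\left(-3,4 \right)} + t{\left(-2 \right)} M{\left(U{\left(0 \right)},2 \right)} = -3 + \frac{\frac{1}{-2 - 2} \left(4 - -6\right)}{-5 + 2 + \left(-3 + 0\right)} = -3 + \frac{\frac{1}{-4} \left(4 + 6\right)}{-5 + 2 - 3} = -3 + \frac{\left(- \frac{1}{4}\right) 10}{-6} = -3 - - \frac{5}{12} = -3 + \frac{5}{12} = - \frac{31}{12}$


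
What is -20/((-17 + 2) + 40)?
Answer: -⅘ ≈ -0.80000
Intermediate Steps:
-20/((-17 + 2) + 40) = -20/(-15 + 40) = -20/25 = (1/25)*(-20) = -⅘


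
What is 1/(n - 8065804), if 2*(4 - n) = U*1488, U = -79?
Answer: -1/8007024 ≈ -1.2489e-7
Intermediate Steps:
n = 58780 (n = 4 - (-79)*1488/2 = 4 - ½*(-117552) = 4 + 58776 = 58780)
1/(n - 8065804) = 1/(58780 - 8065804) = 1/(-8007024) = -1/8007024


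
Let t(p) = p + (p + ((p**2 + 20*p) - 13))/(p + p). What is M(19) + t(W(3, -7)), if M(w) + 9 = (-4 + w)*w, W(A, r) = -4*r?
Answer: 18383/56 ≈ 328.27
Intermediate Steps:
t(p) = p + (-13 + p**2 + 21*p)/(2*p) (t(p) = p + (p + (-13 + p**2 + 20*p))/((2*p)) = p + (-13 + p**2 + 21*p)*(1/(2*p)) = p + (-13 + p**2 + 21*p)/(2*p))
M(w) = -9 + w*(-4 + w) (M(w) = -9 + (-4 + w)*w = -9 + w*(-4 + w))
M(19) + t(W(3, -7)) = (-9 + 19**2 - 4*19) + (-13 + 3*(-4*(-7))*(7 - 4*(-7)))/(2*((-4*(-7)))) = (-9 + 361 - 76) + (1/2)*(-13 + 3*28*(7 + 28))/28 = 276 + (1/2)*(1/28)*(-13 + 3*28*35) = 276 + (1/2)*(1/28)*(-13 + 2940) = 276 + (1/2)*(1/28)*2927 = 276 + 2927/56 = 18383/56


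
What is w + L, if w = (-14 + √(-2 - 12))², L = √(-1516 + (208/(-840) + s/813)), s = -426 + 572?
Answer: 182 - 28*I*√14 + 2*I*√306885154695/28455 ≈ 182.0 - 65.83*I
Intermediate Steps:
s = 146
L = 2*I*√306885154695/28455 (L = √(-1516 + (208/(-840) + 146/813)) = √(-1516 + (208*(-1/840) + 146*(1/813))) = √(-1516 + (-26/105 + 146/813)) = √(-1516 - 1936/28455) = √(-43139716/28455) = 2*I*√306885154695/28455 ≈ 38.937*I)
w = (-14 + I*√14)² (w = (-14 + √(-14))² = (-14 + I*√14)² ≈ 182.0 - 104.77*I)
w + L = (14 - I*√14)² + 2*I*√306885154695/28455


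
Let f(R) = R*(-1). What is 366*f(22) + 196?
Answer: -7856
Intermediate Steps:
f(R) = -R
366*f(22) + 196 = 366*(-1*22) + 196 = 366*(-22) + 196 = -8052 + 196 = -7856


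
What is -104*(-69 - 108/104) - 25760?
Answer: -18476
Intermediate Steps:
-104*(-69 - 108/104) - 25760 = -104*(-69 - 108*1/104) - 25760 = -104*(-69 - 27/26) - 25760 = -104*(-1821/26) - 25760 = 7284 - 25760 = -18476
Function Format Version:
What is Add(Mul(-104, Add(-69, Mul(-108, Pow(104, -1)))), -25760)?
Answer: -18476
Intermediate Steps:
Add(Mul(-104, Add(-69, Mul(-108, Pow(104, -1)))), -25760) = Add(Mul(-104, Add(-69, Mul(-108, Rational(1, 104)))), -25760) = Add(Mul(-104, Add(-69, Rational(-27, 26))), -25760) = Add(Mul(-104, Rational(-1821, 26)), -25760) = Add(7284, -25760) = -18476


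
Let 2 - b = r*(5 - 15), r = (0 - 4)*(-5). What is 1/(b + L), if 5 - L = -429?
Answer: 1/636 ≈ 0.0015723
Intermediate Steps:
r = 20 (r = -4*(-5) = 20)
L = 434 (L = 5 - 1*(-429) = 5 + 429 = 434)
b = 202 (b = 2 - 20*(5 - 15) = 2 - 20*(-10) = 2 - 1*(-200) = 2 + 200 = 202)
1/(b + L) = 1/(202 + 434) = 1/636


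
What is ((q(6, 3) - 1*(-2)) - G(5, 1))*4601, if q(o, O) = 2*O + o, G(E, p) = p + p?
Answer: 55212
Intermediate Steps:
G(E, p) = 2*p
q(o, O) = o + 2*O
((q(6, 3) - 1*(-2)) - G(5, 1))*4601 = (((6 + 2*3) - 1*(-2)) - 2)*4601 = (((6 + 6) + 2) - 1*2)*4601 = ((12 + 2) - 2)*4601 = (14 - 2)*4601 = 12*4601 = 55212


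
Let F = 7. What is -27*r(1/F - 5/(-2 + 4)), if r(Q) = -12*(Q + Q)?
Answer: -10692/7 ≈ -1527.4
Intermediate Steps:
r(Q) = -24*Q
-27*r(1/F - 5/(-2 + 4)) = -(-648)*(1/7 - 5/(-2 + 4)) = -(-648)*(1*(⅐) - 5/2) = -(-648)*(⅐ - 5*½) = -(-648)*(⅐ - 5/2) = -(-648)*(-33)/14 = -27*396/7 = -10692/7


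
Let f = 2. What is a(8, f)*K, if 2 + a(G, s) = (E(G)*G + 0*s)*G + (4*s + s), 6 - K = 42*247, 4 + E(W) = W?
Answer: -2737152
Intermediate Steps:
E(W) = -4 + W
K = -10368 (K = 6 - 42*247 = 6 - 1*10374 = 6 - 10374 = -10368)
a(G, s) = -2 + 5*s + G²*(-4 + G) (a(G, s) = -2 + (((-4 + G)*G + 0*s)*G + (4*s + s)) = -2 + ((G*(-4 + G) + 0)*G + 5*s) = -2 + ((G*(-4 + G))*G + 5*s) = -2 + (G²*(-4 + G) + 5*s) = -2 + (5*s + G²*(-4 + G)) = -2 + 5*s + G²*(-4 + G))
a(8, f)*K = (-2 + 5*2 + 8²*(-4 + 8))*(-10368) = (-2 + 10 + 64*4)*(-10368) = (-2 + 10 + 256)*(-10368) = 264*(-10368) = -2737152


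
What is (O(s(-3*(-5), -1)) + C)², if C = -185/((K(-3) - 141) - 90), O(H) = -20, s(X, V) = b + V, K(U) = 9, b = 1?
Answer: 13225/36 ≈ 367.36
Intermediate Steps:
s(X, V) = 1 + V
C = ⅚ (C = -185/((9 - 141) - 90) = -185/(-132 - 90) = -185/(-222) = -185*(-1/222) = ⅚ ≈ 0.83333)
(O(s(-3*(-5), -1)) + C)² = (-20 + ⅚)² = (-115/6)² = 13225/36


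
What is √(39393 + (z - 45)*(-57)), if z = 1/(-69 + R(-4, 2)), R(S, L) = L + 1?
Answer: √20308090/22 ≈ 204.84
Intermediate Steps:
R(S, L) = 1 + L
z = -1/66 (z = 1/(-69 + (1 + 2)) = 1/(-69 + 3) = 1/(-66) = -1/66 ≈ -0.015152)
√(39393 + (z - 45)*(-57)) = √(39393 + (-1/66 - 45)*(-57)) = √(39393 - 2971/66*(-57)) = √(39393 + 56449/22) = √(923095/22) = √20308090/22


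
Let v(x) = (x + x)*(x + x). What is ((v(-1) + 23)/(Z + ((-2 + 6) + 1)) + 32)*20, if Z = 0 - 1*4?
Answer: 1180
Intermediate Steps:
Z = -4 (Z = 0 - 4 = -4)
v(x) = 4*x**2 (v(x) = (2*x)*(2*x) = 4*x**2)
((v(-1) + 23)/(Z + ((-2 + 6) + 1)) + 32)*20 = ((4*(-1)**2 + 23)/(-4 + ((-2 + 6) + 1)) + 32)*20 = ((4*1 + 23)/(-4 + (4 + 1)) + 32)*20 = ((4 + 23)/(-4 + 5) + 32)*20 = (27/1 + 32)*20 = (27*1 + 32)*20 = (27 + 32)*20 = 59*20 = 1180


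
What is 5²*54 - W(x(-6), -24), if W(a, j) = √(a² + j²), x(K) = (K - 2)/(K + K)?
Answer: 1350 - 2*√1297/3 ≈ 1326.0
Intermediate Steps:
x(K) = (-2 + K)/(2*K) (x(K) = (-2 + K)/((2*K)) = (-2 + K)*(1/(2*K)) = (-2 + K)/(2*K))
5²*54 - W(x(-6), -24) = 5²*54 - √(((½)*(-2 - 6)/(-6))² + (-24)²) = 25*54 - √(((½)*(-⅙)*(-8))² + 576) = 1350 - √((⅔)² + 576) = 1350 - √(4/9 + 576) = 1350 - √(5188/9) = 1350 - 2*√1297/3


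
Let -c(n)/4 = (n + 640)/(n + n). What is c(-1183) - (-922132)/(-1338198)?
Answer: -1272082592/791544117 ≈ -1.6071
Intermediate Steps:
c(n) = -2*(640 + n)/n (c(n) = -4*(n + 640)/(n + n) = -4*(640 + n)/(2*n) = -4*(640 + n)*1/(2*n) = -2*(640 + n)/n)
c(-1183) - (-922132)/(-1338198) = (-2 - 1280/(-1183)) - (-922132)/(-1338198) = (-2 - 1280*(-1/1183)) - (-922132)*(-1)/1338198 = (-2 + 1280/1183) - 1*461066/669099 = -1086/1183 - 461066/669099 = -1272082592/791544117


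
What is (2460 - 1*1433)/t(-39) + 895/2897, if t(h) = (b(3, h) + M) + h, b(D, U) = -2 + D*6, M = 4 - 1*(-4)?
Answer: -2961794/43455 ≈ -68.158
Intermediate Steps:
M = 8 (M = 4 + 4 = 8)
b(D, U) = -2 + 6*D
t(h) = 24 + h (t(h) = ((-2 + 6*3) + 8) + h = ((-2 + 18) + 8) + h = (16 + 8) + h = 24 + h)
(2460 - 1*1433)/t(-39) + 895/2897 = (2460 - 1*1433)/(24 - 39) + 895/2897 = (2460 - 1433)/(-15) + 895*(1/2897) = 1027*(-1/15) + 895/2897 = -1027/15 + 895/2897 = -2961794/43455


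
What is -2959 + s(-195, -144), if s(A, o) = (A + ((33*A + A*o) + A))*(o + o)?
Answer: -6124399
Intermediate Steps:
s(A, o) = 2*o*(35*A + A*o) (s(A, o) = (A + (34*A + A*o))*(2*o) = (35*A + A*o)*(2*o) = 2*o*(35*A + A*o))
-2959 + s(-195, -144) = -2959 + 2*(-195)*(-144)*(35 - 144) = -2959 + 2*(-195)*(-144)*(-109) = -2959 - 6121440 = -6124399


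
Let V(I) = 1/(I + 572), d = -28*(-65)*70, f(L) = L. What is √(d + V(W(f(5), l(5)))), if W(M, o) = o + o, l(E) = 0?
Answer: √10420810543/286 ≈ 356.93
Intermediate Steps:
d = 127400 (d = 1820*70 = 127400)
W(M, o) = 2*o
V(I) = 1/(572 + I)
√(d + V(W(f(5), l(5)))) = √(127400 + 1/(572 + 2*0)) = √(127400 + 1/(572 + 0)) = √(127400 + 1/572) = √(72872801/572) = √10420810543/286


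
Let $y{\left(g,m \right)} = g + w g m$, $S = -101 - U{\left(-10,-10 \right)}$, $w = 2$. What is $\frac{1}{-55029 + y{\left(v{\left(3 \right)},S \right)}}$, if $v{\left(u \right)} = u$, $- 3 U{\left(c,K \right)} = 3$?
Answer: $- \frac{1}{55626} \approx -1.7977 \cdot 10^{-5}$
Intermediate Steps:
$U{\left(c,K \right)} = -1$ ($U{\left(c,K \right)} = \left(- \frac{1}{3}\right) 3 = -1$)
$S = -100$ ($S = -101 - -1 = -101 + 1 = -100$)
$y{\left(g,m \right)} = g + 2 g m$
$\frac{1}{-55029 + y{\left(v{\left(3 \right)},S \right)}} = \frac{1}{-55029 + 3 \left(1 + 2 \left(-100\right)\right)} = \frac{1}{-55029 + 3 \left(1 - 200\right)} = \frac{1}{-55029 + 3 \left(-199\right)} = \frac{1}{-55029 - 597} = \frac{1}{-55626} = - \frac{1}{55626}$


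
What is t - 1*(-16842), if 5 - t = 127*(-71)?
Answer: 25864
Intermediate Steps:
t = 9022 (t = 5 - 127*(-71) = 5 - 1*(-9017) = 5 + 9017 = 9022)
t - 1*(-16842) = 9022 - 1*(-16842) = 9022 + 16842 = 25864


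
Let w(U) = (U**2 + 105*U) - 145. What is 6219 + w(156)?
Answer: 46790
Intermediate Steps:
w(U) = -145 + U**2 + 105*U
6219 + w(156) = 6219 + (-145 + 156**2 + 105*156) = 6219 + (-145 + 24336 + 16380) = 6219 + 40571 = 46790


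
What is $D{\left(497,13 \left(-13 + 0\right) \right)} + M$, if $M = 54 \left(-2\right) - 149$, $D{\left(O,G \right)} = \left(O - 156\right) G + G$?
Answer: $-58055$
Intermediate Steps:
$D{\left(O,G \right)} = G + G \left(-156 + O\right)$ ($D{\left(O,G \right)} = \left(O - 156\right) G + G = \left(-156 + O\right) G + G = G \left(-156 + O\right) + G = G + G \left(-156 + O\right)$)
$M = -257$ ($M = -108 - 149 = -257$)
$D{\left(497,13 \left(-13 + 0\right) \right)} + M = 13 \left(-13 + 0\right) \left(-155 + 497\right) - 257 = 13 \left(-13\right) 342 - 257 = \left(-169\right) 342 - 257 = -57798 - 257 = -58055$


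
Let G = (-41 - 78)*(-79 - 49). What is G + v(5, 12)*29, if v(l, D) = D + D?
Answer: 15928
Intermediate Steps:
v(l, D) = 2*D
G = 15232 (G = -119*(-128) = 15232)
G + v(5, 12)*29 = 15232 + (2*12)*29 = 15232 + 24*29 = 15232 + 696 = 15928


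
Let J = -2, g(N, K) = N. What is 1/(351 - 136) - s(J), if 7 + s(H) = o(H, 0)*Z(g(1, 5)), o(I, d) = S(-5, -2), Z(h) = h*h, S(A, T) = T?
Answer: 1936/215 ≈ 9.0047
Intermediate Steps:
Z(h) = h²
o(I, d) = -2
s(H) = -9 (s(H) = -7 - 2*1² = -7 - 2*1 = -7 - 2 = -9)
1/(351 - 136) - s(J) = 1/(351 - 136) - 1*(-9) = 1/215 + 9 = 1936/215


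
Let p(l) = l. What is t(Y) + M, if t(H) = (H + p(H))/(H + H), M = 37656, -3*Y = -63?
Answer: 37657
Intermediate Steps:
Y = 21 (Y = -⅓*(-63) = 21)
t(H) = 1 (t(H) = (H + H)/(H + H) = (2*H)/((2*H)) = (2*H)*(1/(2*H)) = 1)
t(Y) + M = 1 + 37656 = 37657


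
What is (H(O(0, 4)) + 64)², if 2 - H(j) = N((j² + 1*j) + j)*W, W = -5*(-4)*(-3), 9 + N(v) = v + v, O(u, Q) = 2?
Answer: 236196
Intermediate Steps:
N(v) = -9 + 2*v (N(v) = -9 + (v + v) = -9 + 2*v)
W = -60 (W = 20*(-3) = -60)
H(j) = -538 + 120*j² + 240*j (H(j) = 2 - (-9 + 2*((j² + 1*j) + j))*(-60) = 2 - (-9 + 2*((j² + j) + j))*(-60) = 2 - (-9 + 2*((j + j²) + j))*(-60) = 2 - (-9 + 2*(j² + 2*j))*(-60) = 2 - (-9 + (2*j² + 4*j))*(-60) = 2 - (-9 + 2*j² + 4*j)*(-60) = 2 - (540 - 240*j - 120*j²) = 2 + (-540 + 120*j² + 240*j) = -538 + 120*j² + 240*j)
(H(O(0, 4)) + 64)² = ((-538 + 120*2*(2 + 2)) + 64)² = ((-538 + 120*2*4) + 64)² = ((-538 + 960) + 64)² = (422 + 64)² = 486² = 236196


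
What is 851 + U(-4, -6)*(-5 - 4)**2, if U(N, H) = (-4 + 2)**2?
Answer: 1175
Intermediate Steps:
U(N, H) = 4 (U(N, H) = (-2)**2 = 4)
851 + U(-4, -6)*(-5 - 4)**2 = 851 + 4*(-5 - 4)**2 = 851 + 4*(-9)**2 = 851 + 4*81 = 851 + 324 = 1175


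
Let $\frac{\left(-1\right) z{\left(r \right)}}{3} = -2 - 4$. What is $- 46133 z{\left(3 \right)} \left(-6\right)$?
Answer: $4982364$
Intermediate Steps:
$z{\left(r \right)} = 18$ ($z{\left(r \right)} = - 3 \left(-2 - 4\right) = \left(-3\right) \left(-6\right) = 18$)
$- 46133 z{\left(3 \right)} \left(-6\right) = - 46133 \cdot 18 \left(-6\right) = \left(-46133\right) \left(-108\right) = 4982364$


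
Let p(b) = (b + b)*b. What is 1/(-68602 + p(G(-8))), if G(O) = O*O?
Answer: -1/60410 ≈ -1.6554e-5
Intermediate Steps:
G(O) = O²
p(b) = 2*b² (p(b) = (2*b)*b = 2*b²)
1/(-68602 + p(G(-8))) = 1/(-68602 + 2*((-8)²)²) = 1/(-68602 + 2*64²) = 1/(-68602 + 2*4096) = 1/(-68602 + 8192) = 1/(-60410) = -1/60410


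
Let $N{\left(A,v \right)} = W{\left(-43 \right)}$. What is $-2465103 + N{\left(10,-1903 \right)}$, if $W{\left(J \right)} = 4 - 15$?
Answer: $-2465114$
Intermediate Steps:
$W{\left(J \right)} = -11$ ($W{\left(J \right)} = 4 - 15 = -11$)
$N{\left(A,v \right)} = -11$
$-2465103 + N{\left(10,-1903 \right)} = -2465103 - 11 = -2465114$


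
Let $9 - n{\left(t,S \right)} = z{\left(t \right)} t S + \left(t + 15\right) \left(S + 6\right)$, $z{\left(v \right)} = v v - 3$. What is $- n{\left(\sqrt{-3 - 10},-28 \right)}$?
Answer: $-339 + 426 i \sqrt{13} \approx -339.0 + 1536.0 i$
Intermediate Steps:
$z{\left(v \right)} = -3 + v^{2}$ ($z{\left(v \right)} = v^{2} - 3 = -3 + v^{2}$)
$n{\left(t,S \right)} = 9 - \left(6 + S\right) \left(15 + t\right) - S t \left(-3 + t^{2}\right)$ ($n{\left(t,S \right)} = 9 - \left(\left(-3 + t^{2}\right) t S + \left(t + 15\right) \left(S + 6\right)\right) = 9 - \left(t \left(-3 + t^{2}\right) S + \left(15 + t\right) \left(6 + S\right)\right) = 9 - \left(S t \left(-3 + t^{2}\right) + \left(6 + S\right) \left(15 + t\right)\right) = 9 - \left(\left(6 + S\right) \left(15 + t\right) + S t \left(-3 + t^{2}\right)\right) = 9 - \left(6 + S\right) \left(15 + t\right) - S t \left(-3 + t^{2}\right)$)
$- n{\left(\sqrt{-3 - 10},-28 \right)} = - (-81 - -420 - 6 \sqrt{-3 - 10} - - 28 \left(\sqrt{-3 - 10}\right)^{3} + 2 \left(-28\right) \sqrt{-3 - 10}) = - (-81 + 420 - 6 \sqrt{-13} - - 28 \left(\sqrt{-13}\right)^{3} + 2 \left(-28\right) \sqrt{-13}) = - (-81 + 420 - 6 i \sqrt{13} - - 28 \left(i \sqrt{13}\right)^{3} + 2 \left(-28\right) i \sqrt{13}) = - (-81 + 420 - 6 i \sqrt{13} - - 28 \left(- 13 i \sqrt{13}\right) - 56 i \sqrt{13}) = - (-81 + 420 - 6 i \sqrt{13} - 364 i \sqrt{13} - 56 i \sqrt{13}) = - (339 - 426 i \sqrt{13}) = -339 + 426 i \sqrt{13}$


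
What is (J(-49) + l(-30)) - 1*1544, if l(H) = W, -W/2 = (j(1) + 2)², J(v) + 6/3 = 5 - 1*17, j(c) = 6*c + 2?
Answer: -1758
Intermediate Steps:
j(c) = 2 + 6*c
J(v) = -14 (J(v) = -2 + (5 - 1*17) = -2 + (5 - 17) = -2 - 12 = -14)
W = -200 (W = -2*((2 + 6*1) + 2)² = -2*((2 + 6) + 2)² = -2*(8 + 2)² = -2*10² = -2*100 = -200)
l(H) = -200
(J(-49) + l(-30)) - 1*1544 = (-14 - 200) - 1*1544 = -214 - 1544 = -1758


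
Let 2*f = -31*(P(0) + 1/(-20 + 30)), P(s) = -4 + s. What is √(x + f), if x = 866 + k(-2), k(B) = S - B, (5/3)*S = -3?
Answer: √92665/10 ≈ 30.441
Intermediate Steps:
S = -9/5 (S = (⅗)*(-3) = -9/5 ≈ -1.8000)
k(B) = -9/5 - B
x = 4331/5 (x = 866 + (-9/5 - 1*(-2)) = 866 + (-9/5 + 2) = 866 + ⅕ = 4331/5 ≈ 866.20)
f = 1209/20 (f = (-31*((-4 + 0) + 1/(-20 + 30)))/2 = (-31*(-4 + 1/10))/2 = (-31*(-4 + ⅒))/2 = (-31*(-39/10))/2 = (½)*(1209/10) = 1209/20 ≈ 60.450)
√(x + f) = √(4331/5 + 1209/20) = √(18533/20) = √92665/10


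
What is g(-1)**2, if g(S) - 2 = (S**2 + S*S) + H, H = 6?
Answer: 100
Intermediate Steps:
g(S) = 8 + 2*S**2 (g(S) = 2 + ((S**2 + S*S) + 6) = 2 + ((S**2 + S**2) + 6) = 2 + (2*S**2 + 6) = 2 + (6 + 2*S**2) = 8 + 2*S**2)
g(-1)**2 = (8 + 2*(-1)**2)**2 = (8 + 2*1)**2 = (8 + 2)**2 = 10**2 = 100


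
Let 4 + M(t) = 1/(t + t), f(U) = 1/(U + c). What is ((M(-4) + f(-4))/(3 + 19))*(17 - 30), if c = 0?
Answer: 455/176 ≈ 2.5852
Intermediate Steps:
f(U) = 1/U (f(U) = 1/(U + 0) = 1/U)
M(t) = -4 + 1/(2*t) (M(t) = -4 + 1/(t + t) = -4 + 1/(2*t))
((M(-4) + f(-4))/(3 + 19))*(17 - 30) = (((-4 + (½)/(-4)) + 1/(-4))/(3 + 19))*(17 - 30) = (((-4 + (½)*(-¼)) - ¼)/22)*(-13) = (((-4 - ⅛) - ¼)*(1/22))*(-13) = ((-33/8 - ¼)*(1/22))*(-13) = -35/8*1/22*(-13) = -35/176*(-13) = 455/176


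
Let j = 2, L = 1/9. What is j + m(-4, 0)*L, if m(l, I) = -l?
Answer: 22/9 ≈ 2.4444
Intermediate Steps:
L = ⅑ ≈ 0.11111
j + m(-4, 0)*L = 2 - 1*(-4)*(⅑) = 2 + 4*(⅑) = 2 + 4/9 = 22/9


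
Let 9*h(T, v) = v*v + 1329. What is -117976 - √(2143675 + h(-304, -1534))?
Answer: -117976 - 2*√5411890/3 ≈ -1.1953e+5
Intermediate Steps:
h(T, v) = 443/3 + v²/9 (h(T, v) = (v*v + 1329)/9 = (v² + 1329)/9 = (1329 + v²)/9 = 443/3 + v²/9)
-117976 - √(2143675 + h(-304, -1534)) = -117976 - √(2143675 + (443/3 + (⅑)*(-1534)²)) = -117976 - √(2143675 + (443/3 + (⅑)*2353156)) = -117976 - √(2143675 + (443/3 + 2353156/9)) = -117976 - √(2143675 + 2354485/9) = -117976 - √(21647560/9) = -117976 - 2*√5411890/3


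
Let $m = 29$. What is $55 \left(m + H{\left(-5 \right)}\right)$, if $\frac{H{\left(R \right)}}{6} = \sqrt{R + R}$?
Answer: $1595 + 330 i \sqrt{10} \approx 1595.0 + 1043.6 i$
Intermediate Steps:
$H{\left(R \right)} = 6 \sqrt{2} \sqrt{R}$ ($H{\left(R \right)} = 6 \sqrt{R + R} = 6 \sqrt{2 R} = 6 \sqrt{2} \sqrt{R}$)
$55 \left(m + H{\left(-5 \right)}\right) = 55 \left(29 + 6 \sqrt{2} \sqrt{-5}\right) = 55 \left(29 + 6 \sqrt{2} i \sqrt{5}\right) = 55 \left(29 + 6 i \sqrt{10}\right) = 1595 + 330 i \sqrt{10}$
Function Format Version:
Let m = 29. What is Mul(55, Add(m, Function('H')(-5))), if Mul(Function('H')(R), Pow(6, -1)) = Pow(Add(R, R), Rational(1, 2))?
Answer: Add(1595, Mul(330, I, Pow(10, Rational(1, 2)))) ≈ Add(1595.0, Mul(1043.6, I))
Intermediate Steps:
Function('H')(R) = Mul(6, Pow(2, Rational(1, 2)), Pow(R, Rational(1, 2))) (Function('H')(R) = Mul(6, Pow(Add(R, R), Rational(1, 2))) = Mul(6, Pow(Mul(2, R), Rational(1, 2))) = Mul(6, Mul(Pow(2, Rational(1, 2)), Pow(R, Rational(1, 2)))) = Mul(6, Pow(2, Rational(1, 2)), Pow(R, Rational(1, 2))))
Mul(55, Add(m, Function('H')(-5))) = Mul(55, Add(29, Mul(6, Pow(2, Rational(1, 2)), Pow(-5, Rational(1, 2))))) = Mul(55, Add(29, Mul(6, Pow(2, Rational(1, 2)), Mul(I, Pow(5, Rational(1, 2)))))) = Mul(55, Add(29, Mul(6, I, Pow(10, Rational(1, 2))))) = Add(1595, Mul(330, I, Pow(10, Rational(1, 2))))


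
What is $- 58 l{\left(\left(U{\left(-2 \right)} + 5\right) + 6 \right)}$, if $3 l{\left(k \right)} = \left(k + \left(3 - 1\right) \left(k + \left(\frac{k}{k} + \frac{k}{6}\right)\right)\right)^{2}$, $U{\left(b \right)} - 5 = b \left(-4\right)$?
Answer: $- \frac{389992}{3} \approx -1.3 \cdot 10^{5}$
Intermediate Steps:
$U{\left(b \right)} = 5 - 4 b$ ($U{\left(b \right)} = 5 + b \left(-4\right) = 5 - 4 b$)
$l{\left(k \right)} = \frac{\left(2 + \frac{10 k}{3}\right)^{2}}{3}$ ($l{\left(k \right)} = \frac{\left(k + \left(3 - 1\right) \left(k + \left(\frac{k}{k} + \frac{k}{6}\right)\right)\right)^{2}}{3} = \frac{\left(k + 2 \left(k + \left(1 + k \frac{1}{6}\right)\right)\right)^{2}}{3} = \frac{\left(k + 2 \left(k + \left(1 + \frac{k}{6}\right)\right)\right)^{2}}{3} = \frac{\left(k + 2 \left(1 + \frac{7 k}{6}\right)\right)^{2}}{3} = \frac{\left(k + \left(2 + \frac{7 k}{3}\right)\right)^{2}}{3} = \frac{\left(2 + \frac{10 k}{3}\right)^{2}}{3}$)
$- 58 l{\left(\left(U{\left(-2 \right)} + 5\right) + 6 \right)} = - 58 \frac{4 \left(3 + 5 \left(\left(\left(5 - -8\right) + 5\right) + 6\right)\right)^{2}}{27} = - 58 \frac{4 \left(3 + 5 \left(\left(\left(5 + 8\right) + 5\right) + 6\right)\right)^{2}}{27} = - 58 \frac{4 \left(3 + 5 \left(\left(13 + 5\right) + 6\right)\right)^{2}}{27} = - 58 \frac{4 \left(3 + 5 \left(18 + 6\right)\right)^{2}}{27} = - 58 \frac{4 \left(3 + 5 \cdot 24\right)^{2}}{27} = - 58 \frac{4 \left(3 + 120\right)^{2}}{27} = - 58 \frac{4 \cdot 123^{2}}{27} = - 58 \cdot \frac{4}{27} \cdot 15129 = \left(-58\right) \frac{6724}{3} = - \frac{389992}{3}$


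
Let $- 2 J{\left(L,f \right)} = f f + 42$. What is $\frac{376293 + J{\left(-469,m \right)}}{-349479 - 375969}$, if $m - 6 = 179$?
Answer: $- \frac{718319}{1450896} \approx -0.49509$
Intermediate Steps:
$m = 185$ ($m = 6 + 179 = 185$)
$J{\left(L,f \right)} = -21 - \frac{f^{2}}{2}$ ($J{\left(L,f \right)} = - \frac{f f + 42}{2} = - \frac{f^{2} + 42}{2} = - \frac{42 + f^{2}}{2} = -21 - \frac{f^{2}}{2}$)
$\frac{376293 + J{\left(-469,m \right)}}{-349479 - 375969} = \frac{376293 - \left(21 + \frac{185^{2}}{2}\right)}{-349479 - 375969} = \frac{376293 - \frac{34267}{2}}{-725448} = \left(376293 - \frac{34267}{2}\right) \left(- \frac{1}{725448}\right) = \frac{718319}{2} \left(- \frac{1}{725448}\right) = - \frac{718319}{1450896}$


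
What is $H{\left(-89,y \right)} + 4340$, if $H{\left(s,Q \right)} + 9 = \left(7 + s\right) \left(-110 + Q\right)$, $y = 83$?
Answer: $6545$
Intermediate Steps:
$H{\left(s,Q \right)} = -9 + \left(-110 + Q\right) \left(7 + s\right)$ ($H{\left(s,Q \right)} = -9 + \left(7 + s\right) \left(-110 + Q\right) = -9 + \left(-110 + Q\right) \left(7 + s\right)$)
$H{\left(-89,y \right)} + 4340 = \left(-779 - -9790 + 7 \cdot 83 + 83 \left(-89\right)\right) + 4340 = \left(-779 + 9790 + 581 - 7387\right) + 4340 = 2205 + 4340 = 6545$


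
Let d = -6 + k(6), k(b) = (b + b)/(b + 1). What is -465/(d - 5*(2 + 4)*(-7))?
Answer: -217/96 ≈ -2.2604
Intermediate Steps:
k(b) = 2*b/(1 + b) (k(b) = (2*b)/(1 + b) = 2*b/(1 + b))
d = -30/7 (d = -6 + 2*6/(1 + 6) = -6 + 2*6/7 = -6 + 2*6*(1/7) = -6 + 12/7 = -30/7 ≈ -4.2857)
-465/(d - 5*(2 + 4)*(-7)) = -465/(-30/7 - 5*(2 + 4)*(-7)) = -465/(-30/7 - 5*6*(-7)) = -465/(-30/7 - 30*(-7)) = -465/(-30/7 + 210) = -465/1440/7 = -465*7/1440 = -217/96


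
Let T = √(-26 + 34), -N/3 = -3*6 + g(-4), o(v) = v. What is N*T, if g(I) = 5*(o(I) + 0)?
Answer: 228*√2 ≈ 322.44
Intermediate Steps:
g(I) = 5*I (g(I) = 5*(I + 0) = 5*I)
N = 114 (N = -3*(-3*6 + 5*(-4)) = -3*(-18 - 20) = -3*(-38) = 114)
T = 2*√2 (T = √8 = 2*√2 ≈ 2.8284)
N*T = 114*(2*√2) = 228*√2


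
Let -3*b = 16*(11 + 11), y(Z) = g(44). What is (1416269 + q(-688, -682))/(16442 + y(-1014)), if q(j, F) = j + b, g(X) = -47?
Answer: 4246391/49185 ≈ 86.335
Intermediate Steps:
y(Z) = -47
b = -352/3 (b = -16*(11 + 11)/3 = -16*22/3 = -1/3*352 = -352/3 ≈ -117.33)
q(j, F) = -352/3 + j (q(j, F) = j - 352/3 = -352/3 + j)
(1416269 + q(-688, -682))/(16442 + y(-1014)) = (1416269 + (-352/3 - 688))/(16442 - 47) = (1416269 - 2416/3)/16395 = (4246391/3)*(1/16395) = 4246391/49185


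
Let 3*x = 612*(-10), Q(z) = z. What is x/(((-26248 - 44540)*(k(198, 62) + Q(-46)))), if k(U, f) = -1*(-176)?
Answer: 1/4511 ≈ 0.00022168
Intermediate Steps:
k(U, f) = 176
x = -2040 (x = (612*(-10))/3 = (1/3)*(-6120) = -2040)
x/(((-26248 - 44540)*(k(198, 62) + Q(-46)))) = -2040*1/((-26248 - 44540)*(176 - 46)) = -2040/((-70788*130)) = -2040/(-9202440) = -2040*(-1/9202440) = 1/4511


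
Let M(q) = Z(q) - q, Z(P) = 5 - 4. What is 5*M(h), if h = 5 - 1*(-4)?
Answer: -40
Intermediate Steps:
h = 9 (h = 5 + 4 = 9)
Z(P) = 1
M(q) = 1 - q
5*M(h) = 5*(1 - 1*9) = 5*(1 - 9) = 5*(-8) = -40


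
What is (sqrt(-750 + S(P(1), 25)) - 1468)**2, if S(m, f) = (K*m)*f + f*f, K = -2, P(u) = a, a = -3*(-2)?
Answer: 2154599 - 14680*I*sqrt(17) ≈ 2.1546e+6 - 60527.0*I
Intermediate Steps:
a = 6
P(u) = 6
S(m, f) = f**2 - 2*f*m (S(m, f) = (-2*m)*f + f*f = -2*f*m + f**2 = f**2 - 2*f*m)
(sqrt(-750 + S(P(1), 25)) - 1468)**2 = (sqrt(-750 + 25*(25 - 2*6)) - 1468)**2 = (sqrt(-750 + 25*(25 - 12)) - 1468)**2 = (sqrt(-750 + 25*13) - 1468)**2 = (sqrt(-750 + 325) - 1468)**2 = (sqrt(-425) - 1468)**2 = (5*I*sqrt(17) - 1468)**2 = (-1468 + 5*I*sqrt(17))**2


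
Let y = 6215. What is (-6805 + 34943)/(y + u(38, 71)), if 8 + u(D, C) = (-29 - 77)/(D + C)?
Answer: 3067042/676457 ≈ 4.5340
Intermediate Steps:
u(D, C) = -8 - 106/(C + D) (u(D, C) = -8 + (-29 - 77)/(D + C) = -8 - 106/(C + D))
(-6805 + 34943)/(y + u(38, 71)) = (-6805 + 34943)/(6215 + 2*(-53 - 4*71 - 4*38)/(71 + 38)) = 28138/(6215 + 2*(-53 - 284 - 152)/109) = 28138/(6215 + 2*(1/109)*(-489)) = 28138/(6215 - 978/109) = 28138/(676457/109) = 28138*(109/676457) = 3067042/676457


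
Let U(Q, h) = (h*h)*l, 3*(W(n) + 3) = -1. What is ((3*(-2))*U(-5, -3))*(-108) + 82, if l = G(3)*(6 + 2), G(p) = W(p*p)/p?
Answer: -51758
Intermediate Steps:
W(n) = -10/3 (W(n) = -3 + (⅓)*(-1) = -3 - ⅓ = -10/3)
G(p) = -10/(3*p)
l = -80/9 (l = (-10/3/3)*(6 + 2) = -10/3*⅓*8 = -10/9*8 = -80/9 ≈ -8.8889)
U(Q, h) = -80*h²/9 (U(Q, h) = (h*h)*(-80/9) = h²*(-80/9) = -80*h²/9)
((3*(-2))*U(-5, -3))*(-108) + 82 = ((3*(-2))*(-80/9*(-3)²))*(-108) + 82 = -(-160)*9/3*(-108) + 82 = -6*(-80)*(-108) + 82 = 480*(-108) + 82 = -51840 + 82 = -51758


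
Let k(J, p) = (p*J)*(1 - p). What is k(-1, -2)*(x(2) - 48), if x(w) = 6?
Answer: -252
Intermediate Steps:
k(J, p) = J*p*(1 - p) (k(J, p) = (J*p)*(1 - p) = J*p*(1 - p))
k(-1, -2)*(x(2) - 48) = (-1*(-2)*(1 - 1*(-2)))*(6 - 48) = -1*(-2)*(1 + 2)*(-42) = -1*(-2)*3*(-42) = 6*(-42) = -252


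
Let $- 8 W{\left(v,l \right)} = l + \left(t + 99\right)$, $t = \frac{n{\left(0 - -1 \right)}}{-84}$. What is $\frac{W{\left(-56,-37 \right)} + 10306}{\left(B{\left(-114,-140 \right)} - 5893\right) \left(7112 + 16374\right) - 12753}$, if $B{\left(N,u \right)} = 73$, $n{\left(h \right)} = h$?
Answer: $- \frac{6920425}{91863255456} \approx -7.5334 \cdot 10^{-5}$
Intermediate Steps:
$t = - \frac{1}{84}$ ($t = \frac{0 - -1}{-84} = \left(0 + 1\right) \left(- \frac{1}{84}\right) = 1 \left(- \frac{1}{84}\right) = - \frac{1}{84} \approx -0.011905$)
$W{\left(v,l \right)} = - \frac{8315}{672} - \frac{l}{8}$ ($W{\left(v,l \right)} = - \frac{l + \left(- \frac{1}{84} + 99\right)}{8} = - \frac{l + \frac{8315}{84}}{8} = - \frac{\frac{8315}{84} + l}{8} = - \frac{8315}{672} - \frac{l}{8}$)
$\frac{W{\left(-56,-37 \right)} + 10306}{\left(B{\left(-114,-140 \right)} - 5893\right) \left(7112 + 16374\right) - 12753} = \frac{\left(- \frac{8315}{672} - - \frac{37}{8}\right) + 10306}{\left(73 - 5893\right) \left(7112 + 16374\right) - 12753} = \frac{\left(- \frac{8315}{672} + \frac{37}{8}\right) + 10306}{\left(-5820\right) 23486 - 12753} = \frac{- \frac{5207}{672} + 10306}{-136688520 - 12753} = \frac{6920425}{672 \left(-136701273\right)} = \frac{6920425}{672} \left(- \frac{1}{136701273}\right) = - \frac{6920425}{91863255456}$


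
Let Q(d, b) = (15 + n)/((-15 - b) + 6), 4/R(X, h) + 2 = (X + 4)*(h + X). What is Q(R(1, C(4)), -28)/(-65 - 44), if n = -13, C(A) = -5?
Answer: -2/2071 ≈ -0.00096572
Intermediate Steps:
R(X, h) = 4/(-2 + (4 + X)*(X + h)) (R(X, h) = 4/(-2 + (X + 4)*(h + X)) = 4/(-2 + (4 + X)*(X + h)))
Q(d, b) = 2/(-9 - b) (Q(d, b) = (15 - 13)/((-15 - b) + 6) = 2/(-9 - b))
Q(R(1, C(4)), -28)/(-65 - 44) = (-2/(9 - 28))/(-65 - 44) = (-2/(-19))/(-109) = -(-2)*(-1)/(109*19) = -1/109*2/19 = -2/2071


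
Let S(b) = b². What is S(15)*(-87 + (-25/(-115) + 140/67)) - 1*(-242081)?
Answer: 343681621/1541 ≈ 2.2303e+5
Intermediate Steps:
S(15)*(-87 + (-25/(-115) + 140/67)) - 1*(-242081) = 15²*(-87 + (-25/(-115) + 140/67)) - 1*(-242081) = 225*(-87 + (-25*(-1/115) + 140*(1/67))) + 242081 = 225*(-87 + (5/23 + 140/67)) + 242081 = 225*(-87 + 3555/1541) + 242081 = 225*(-130512/1541) + 242081 = -29365200/1541 + 242081 = 343681621/1541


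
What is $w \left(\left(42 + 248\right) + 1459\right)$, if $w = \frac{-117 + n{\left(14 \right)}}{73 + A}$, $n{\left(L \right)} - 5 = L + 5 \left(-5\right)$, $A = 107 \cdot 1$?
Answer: $- \frac{23903}{20} \approx -1195.2$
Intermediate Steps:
$A = 107$
$n{\left(L \right)} = -20 + L$ ($n{\left(L \right)} = 5 + \left(L + 5 \left(-5\right)\right) = 5 + \left(L - 25\right) = 5 + \left(-25 + L\right) = -20 + L$)
$w = - \frac{41}{60}$ ($w = \frac{-117 + \left(-20 + 14\right)}{73 + 107} = \frac{-117 - 6}{180} = \left(-123\right) \frac{1}{180} = - \frac{41}{60} \approx -0.68333$)
$w \left(\left(42 + 248\right) + 1459\right) = - \frac{41 \left(\left(42 + 248\right) + 1459\right)}{60} = - \frac{41 \left(290 + 1459\right)}{60} = \left(- \frac{41}{60}\right) 1749 = - \frac{23903}{20}$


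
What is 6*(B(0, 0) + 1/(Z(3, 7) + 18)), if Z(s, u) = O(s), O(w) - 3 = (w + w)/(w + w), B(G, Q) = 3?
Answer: 201/11 ≈ 18.273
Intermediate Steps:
O(w) = 4 (O(w) = 3 + (w + w)/(w + w) = 3 + (2*w)/((2*w)) = 3 + (2*w)*(1/(2*w)) = 3 + 1 = 4)
Z(s, u) = 4
6*(B(0, 0) + 1/(Z(3, 7) + 18)) = 6*(3 + 1/(4 + 18)) = 6*(3 + 1/22) = 6*(67/22) = 201/11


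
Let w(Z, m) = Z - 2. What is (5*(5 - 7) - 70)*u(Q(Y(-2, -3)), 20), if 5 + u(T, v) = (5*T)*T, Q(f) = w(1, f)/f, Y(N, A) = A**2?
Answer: 32000/81 ≈ 395.06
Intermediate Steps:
w(Z, m) = -2 + Z
Q(f) = -1/f (Q(f) = (-2 + 1)/f = -1/f)
u(T, v) = -5 + 5*T**2 (u(T, v) = -5 + (5*T)*T = -5 + 5*T**2)
(5*(5 - 7) - 70)*u(Q(Y(-2, -3)), 20) = (5*(5 - 7) - 70)*(-5 + 5*(-1/((-3)**2))**2) = (5*(-2) - 70)*(-5 + 5*(-1/9)**2) = (-10 - 70)*(-5 + 5*(-1*1/9)**2) = -80*(-5 + 5*(-1/9)**2) = -80*(-5 + 5*(1/81)) = -80*(-5 + 5/81) = -80*(-400/81) = 32000/81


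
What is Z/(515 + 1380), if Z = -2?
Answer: -2/1895 ≈ -0.0010554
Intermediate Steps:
Z/(515 + 1380) = -2/(515 + 1380) = -2/1895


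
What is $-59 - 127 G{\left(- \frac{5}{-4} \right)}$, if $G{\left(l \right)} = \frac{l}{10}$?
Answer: $- \frac{599}{8} \approx -74.875$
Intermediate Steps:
$G{\left(l \right)} = \frac{l}{10}$ ($G{\left(l \right)} = l \frac{1}{10} = \frac{l}{10}$)
$-59 - 127 G{\left(- \frac{5}{-4} \right)} = -59 - 127 \frac{\left(-5\right) \frac{1}{-4}}{10} = -59 - 127 \frac{\left(-5\right) \left(- \frac{1}{4}\right)}{10} = -59 - 127 \cdot \frac{1}{10} \cdot \frac{5}{4} = -59 - \frac{127}{8} = - \frac{599}{8}$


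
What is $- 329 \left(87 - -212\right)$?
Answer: $-98371$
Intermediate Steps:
$- 329 \left(87 - -212\right) = - 329 \left(87 + 212\right) = \left(-329\right) 299 = -98371$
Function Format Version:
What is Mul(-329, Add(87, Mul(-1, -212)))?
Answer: -98371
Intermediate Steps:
Mul(-329, Add(87, Mul(-1, -212))) = Mul(-329, Add(87, 212)) = Mul(-329, 299) = -98371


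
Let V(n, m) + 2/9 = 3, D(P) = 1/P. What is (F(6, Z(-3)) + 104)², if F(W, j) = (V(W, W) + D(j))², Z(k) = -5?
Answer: 50201091136/4100625 ≈ 12242.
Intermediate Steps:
D(P) = 1/P
V(n, m) = 25/9 (V(n, m) = -2/9 + 3 = 25/9)
F(W, j) = (25/9 + 1/j)²
(F(6, Z(-3)) + 104)² = ((1/81)*(9 + 25*(-5))²/(-5)² + 104)² = ((1/81)*(1/25)*(9 - 125)² + 104)² = ((1/81)*(1/25)*(-116)² + 104)² = ((1/81)*(1/25)*13456 + 104)² = (13456/2025 + 104)² = (224056/2025)² = 50201091136/4100625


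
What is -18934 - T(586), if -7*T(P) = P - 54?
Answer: -18858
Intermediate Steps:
T(P) = 54/7 - P/7 (T(P) = -(P - 54)/7 = -(-54 + P)/7 = 54/7 - P/7)
-18934 - T(586) = -18934 - (54/7 - ⅐*586) = -18934 - (54/7 - 586/7) = -18934 - 1*(-76) = -18934 + 76 = -18858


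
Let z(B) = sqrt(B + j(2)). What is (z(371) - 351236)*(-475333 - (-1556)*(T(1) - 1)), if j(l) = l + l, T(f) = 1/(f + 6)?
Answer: 1171957570412/7 - 16683335*sqrt(15)/7 ≈ 1.6741e+11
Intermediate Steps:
T(f) = 1/(6 + f)
j(l) = 2*l
z(B) = sqrt(4 + B) (z(B) = sqrt(B + 2*2) = sqrt(B + 4) = sqrt(4 + B))
(z(371) - 351236)*(-475333 - (-1556)*(T(1) - 1)) = (sqrt(4 + 371) - 351236)*(-475333 - (-1556)*(1/(6 + 1) - 1)) = (sqrt(375) - 351236)*(-475333 - (-1556)*(1/7 - 1)) = (5*sqrt(15) - 351236)*(-475333 - (-1556)*(1/7 - 1)) = (-351236 + 5*sqrt(15))*(-475333 - (-1556)*(-6)/7) = (-351236 + 5*sqrt(15))*(-475333 - 778*12/7) = (-351236 + 5*sqrt(15))*(-475333 - 9336/7) = (-351236 + 5*sqrt(15))*(-3336667/7) = 1171957570412/7 - 16683335*sqrt(15)/7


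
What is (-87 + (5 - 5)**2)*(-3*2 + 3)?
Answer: 261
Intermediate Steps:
(-87 + (5 - 5)**2)*(-3*2 + 3) = (-87 + 0**2)*(-6 + 3) = (-87 + 0)*(-3) = -87*(-3) = 261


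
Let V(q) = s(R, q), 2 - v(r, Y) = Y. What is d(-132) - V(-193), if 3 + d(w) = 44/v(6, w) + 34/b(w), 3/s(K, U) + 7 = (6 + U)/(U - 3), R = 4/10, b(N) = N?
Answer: -4249723/1746690 ≈ -2.4330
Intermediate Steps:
v(r, Y) = 2 - Y
R = ⅖ (R = 4*(⅒) = ⅖ ≈ 0.40000)
s(K, U) = 3/(-7 + (6 + U)/(-3 + U)) (s(K, U) = 3/(-7 + (6 + U)/(U - 3)) = 3/(-7 + (6 + U)/(-3 + U)))
d(w) = -3 + 34/w + 44/(2 - w) (d(w) = -3 + (44/(2 - w) + 34/w) = -3 + (34/w + 44/(2 - w)) = -3 + 34/w + 44/(2 - w))
V(q) = (3 - q)/(-9 + 2*q)
d(-132) - V(-193) = (-3 - 44/(-2 - 132) + 34/(-132)) - (3 - 1*(-193))/(-9 + 2*(-193)) = (-3 - 44/(-134) + 34*(-1/132)) - (3 + 193)/(-9 - 386) = (-3 - 44*(-1/134) - 17/66) - 196/(-395) = (-3 + 22/67 - 17/66) - (-1)*196/395 = -12953/4422 - 1*(-196/395) = -12953/4422 + 196/395 = -4249723/1746690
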